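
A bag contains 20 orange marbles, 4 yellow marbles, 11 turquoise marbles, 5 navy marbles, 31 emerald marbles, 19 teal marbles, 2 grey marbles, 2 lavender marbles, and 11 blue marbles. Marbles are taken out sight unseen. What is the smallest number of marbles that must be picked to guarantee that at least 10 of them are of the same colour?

59

An adversary could hand out at most 9 marbles per colour (4 colours run out sooner): 9 + 4 + 9 + 5 + 9 + 9 + 2 + 2 + 9 = 58 marbles and still no colour has 10.
One more marble lands in a colour already at 9, so 59 draws are enough and 58 are not.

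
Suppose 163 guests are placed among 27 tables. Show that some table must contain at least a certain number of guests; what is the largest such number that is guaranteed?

By pigeonhole, the 27 tables are the holes and the 163 guests are the pigeons.
If every table held at most 6 guests, the total would be at most 27 × 6 = 162, which is less than 163.
So some table holds at least ⌈163/27⌉ = 7 guests.

7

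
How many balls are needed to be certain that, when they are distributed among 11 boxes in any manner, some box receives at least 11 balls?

With 110 balls one could put exactly 10 in each of the 11 boxes, and no box would reach 11.
One more ball must land in a box that already has 10, giving it 11.
So 11 × 10 + 1 = 111 balls are required.

111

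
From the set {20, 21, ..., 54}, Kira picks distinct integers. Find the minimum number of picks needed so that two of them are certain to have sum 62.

Group the elements by complementary pair {x, 62−x}: {20,42}, {21,41}, {22,40}, …, giving 11 two-element pairs, the single value 31 (it cannot pair with itself since the integers are distinct), and 12 integers whose partner 62−x falls outside [20,54].
Treating each of those 24 groups as a pigeonhole, one can pick one integer per group — 24 integers — with no two summing to 62.
The 25th integer lands in an occupied pair, forcing a sum of 62.

25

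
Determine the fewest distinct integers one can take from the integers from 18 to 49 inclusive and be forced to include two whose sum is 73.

Two chosen integers sum to 73 exactly when both halves of some pair {x, 73−x} with 24 ≤ x ≤ 73−x ≤ 49 are chosen — 13 such pairs.
The remaining 6 elements (those with no distinct partner in range) can never complete a 73-sum, so the worst case takes all of them and one from each pair: 6 + 13 = 19.
The 20th integer has to be the second member of some pair, so 19 + 1 = 20.

20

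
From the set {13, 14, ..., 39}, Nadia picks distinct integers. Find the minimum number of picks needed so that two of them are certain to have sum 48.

17

Group the elements by complementary pair {x, 48−x}: {13,35}, {14,34}, {15,33}, …, giving 11 two-element pairs, the single value 24 (it cannot pair with itself since the integers are distinct), and 4 integers whose partner 48−x falls outside [13,39].
Treating each of those 16 groups as a pigeonhole, one can pick one integer per group — 16 integers — with no two summing to 48.
The 17th integer lands in an occupied pair, forcing a sum of 48.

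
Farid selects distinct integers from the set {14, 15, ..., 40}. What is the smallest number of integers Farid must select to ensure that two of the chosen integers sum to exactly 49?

17

Group the elements by complementary pair {x, 49−x}: {14,35}, {15,34}, {16,33}, …, giving 11 two-element pairs and 5 integers whose partner 49−x falls outside [14,40].
Treating each of those 16 groups as a pigeonhole, one can pick one integer per group — 16 integers — with no two summing to 49.
The 17th integer lands in an occupied pair, forcing a sum of 49.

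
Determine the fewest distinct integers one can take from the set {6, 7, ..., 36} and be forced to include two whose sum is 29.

Two chosen integers sum to 29 exactly when both halves of some pair {x, 29−x} with 6 ≤ x ≤ 29−x ≤ 23 are chosen — 9 such pairs.
The remaining 13 elements (those with no distinct partner in range) can never complete a 29-sum, so the worst case takes all of them and one from each pair: 13 + 9 = 22.
The 23rd integer has to be the second member of some pair, so 22 + 1 = 23.

23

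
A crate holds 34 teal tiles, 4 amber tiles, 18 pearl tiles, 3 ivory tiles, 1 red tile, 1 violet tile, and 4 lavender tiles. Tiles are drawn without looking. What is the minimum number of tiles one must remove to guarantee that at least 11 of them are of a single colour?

The 7 colours are the holes; the tiles drawn are the pigeons.
To avoid 11 of any one colour, the worst case takes at most 10 of each colour, or every tile of a colour that has fewer than 10.
That gives 10 + 4 + 10 + 3 + 1 + 1 + 4 = 33 tiles with no colour reaching 11.
The next tile forces some colour to 11, so 33 + 1 = 34.

34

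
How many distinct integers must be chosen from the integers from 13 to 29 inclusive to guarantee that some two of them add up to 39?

11

Group the elements by complementary pair {x, 39−x}: {13,26}, {14,25}, {15,24}, …, giving 7 two-element pairs and 3 integers whose partner 39−x falls outside [13,29].
Pigeonhole: treating each of those 10 groups as a pigeonhole, one can pick one integer per group — 10 integers — with no two summing to 39.
The 11th integer lands in an occupied pair, forcing a sum of 39.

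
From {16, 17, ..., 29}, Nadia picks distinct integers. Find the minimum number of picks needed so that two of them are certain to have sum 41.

10

Group the elements by complementary pair {x, 41−x}: {16,25}, {17,24}, {18,23}, …, giving 5 two-element pairs and 4 integers whose partner 41−x falls outside [16,29].
By pigeonhole, treating each of those 9 groups as a pigeonhole, one can pick one integer per group — 9 integers — with no two summing to 41.
The 10th integer lands in an occupied pair, forcing a sum of 41.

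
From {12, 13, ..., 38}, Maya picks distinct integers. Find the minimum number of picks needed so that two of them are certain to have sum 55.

17

Group the elements by complementary pair {x, 55−x}: {17,38}, {18,37}, {19,36}, …, giving 11 two-element pairs and 5 integers whose partner 55−x falls outside [12,38].
By the pigeonhole principle, treating each of those 16 groups as a pigeonhole, one can pick one integer per group — 16 integers — with no two summing to 55.
The 17th integer lands in an occupied pair, forcing a sum of 55.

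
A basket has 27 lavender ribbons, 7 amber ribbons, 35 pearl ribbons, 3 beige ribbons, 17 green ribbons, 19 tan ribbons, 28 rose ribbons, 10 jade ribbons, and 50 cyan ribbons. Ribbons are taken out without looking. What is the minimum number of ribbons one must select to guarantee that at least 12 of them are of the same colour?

The 9 colours are the holes; the ribbons drawn are the pigeons.
To avoid 12 of any one colour, the worst case takes at most 11 of each colour, or every ribbon of a colour that has fewer than 11.
That gives 11 + 7 + 11 + 3 + 11 + 11 + 11 + 10 + 11 = 86 ribbons with no colour reaching 12.
The next ribbon forces some colour to 12, so 86 + 1 = 87.

87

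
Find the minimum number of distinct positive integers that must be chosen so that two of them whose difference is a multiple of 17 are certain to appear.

Integers whose pairwise differences are multiples of 17 are exactly those sharing a remainder mod 17. The 17 residue classes mod 17 are the pigeonholes.
With 17 integers one could put 1 in each residue class and have no class reach 2.
The 18th integer pushes some class to 2, so 17·1 + 1 = 18.

18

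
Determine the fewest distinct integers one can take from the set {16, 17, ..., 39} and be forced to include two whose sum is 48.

17

Group the elements by complementary pair {x, 48−x}: {16,32}, {17,31}, {18,30}, …, giving 8 two-element pairs, the single value 24 (it cannot pair with itself since the integers are distinct), and 7 integers whose partner 48−x falls outside [16,39].
By the pigeonhole principle, treating each of those 16 groups as a pigeonhole, one can pick one integer per group — 16 integers — with no two summing to 48.
The 17th integer lands in an occupied pair, forcing a sum of 48.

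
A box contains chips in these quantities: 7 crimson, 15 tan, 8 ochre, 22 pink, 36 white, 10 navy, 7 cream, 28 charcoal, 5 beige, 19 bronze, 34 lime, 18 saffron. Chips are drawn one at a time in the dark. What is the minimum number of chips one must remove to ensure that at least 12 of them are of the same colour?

Put each drawn chip into a box by colour. The largest draw with every box below 12 takes min(count, 11) from each colour; colours with fewer than 11 contribute all they have.
Σ min(cᵢ, 11) = 7 + 11 + 8 + 11 + 11 + 10 + 7 + 11 + 5 + 11 + 11 + 11 = 114.
Draw number 114 + 1 = 115 must push one box to 12.

115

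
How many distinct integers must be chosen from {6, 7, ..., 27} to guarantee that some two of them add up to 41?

16

A set avoiding the sum 41 can contain at most one of each pair {x, 41−x}, plus the 8 elements whose complement lies outside the range.
The integers 6, …, 20 (15 of them) are such a set: any two sum to at least 6+7 = 13 and at most 19+20 = 39 < 41.
By pigeonhole, any 16th integer completes one of the 7 pairs, so 16 choices force a sum of 41.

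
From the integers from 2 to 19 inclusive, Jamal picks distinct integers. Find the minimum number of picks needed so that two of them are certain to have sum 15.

13

A set avoiding the sum 15 can contain at most one of each pair {x, 15−x}, plus the 6 elements whose complement lies outside the range.
The integers 8, …, 19 (12 of them) are such a set: any two sum to at least 8+9 = 17 > 15.
Any 13th integer completes one of the 6 pairs, so 13 choices force a sum of 15.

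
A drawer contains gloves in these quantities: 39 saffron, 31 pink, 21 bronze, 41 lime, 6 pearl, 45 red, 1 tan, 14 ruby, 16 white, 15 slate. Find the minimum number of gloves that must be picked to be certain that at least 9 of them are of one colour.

An adversary could hand out at most 8 gloves per colour (pearl, tan run out sooner): 8 + 8 + 8 + 8 + 6 + 8 + 1 + 8 + 8 + 8 = 71 gloves and still no colour has 9.
One more glove lands in a colour already at 8, so 72 draws are enough and 71 are not.

72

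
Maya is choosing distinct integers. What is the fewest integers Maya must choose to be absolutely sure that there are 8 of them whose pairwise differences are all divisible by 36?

253

Integers whose pairwise differences are multiples of 36 are exactly those sharing a remainder mod 36. The 36 residue classes mod 36 are the pigeonholes.
With 252 integers one could put 7 in each residue class and have no class reach 8.
The 253rd integer pushes some class to 8, so 36·7 + 1 = 253.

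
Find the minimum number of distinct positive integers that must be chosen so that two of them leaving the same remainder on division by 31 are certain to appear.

By the pigeonhole principle, the 31 residue classes mod 31 are the pigeonholes.
With 31 integers one could put 1 in each residue class and have no class reach 2.
The 32nd integer pushes some class to 2, so 31·1 + 1 = 32.

32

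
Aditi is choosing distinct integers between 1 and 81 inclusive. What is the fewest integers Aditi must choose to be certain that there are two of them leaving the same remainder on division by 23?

24

The 23 residue classes mod 23 are the pigeonholes.
With 23 integers one could put 1 in each residue class and have no class reach 2.
The 24th integer pushes some class to 2, so 23·1 + 1 = 24.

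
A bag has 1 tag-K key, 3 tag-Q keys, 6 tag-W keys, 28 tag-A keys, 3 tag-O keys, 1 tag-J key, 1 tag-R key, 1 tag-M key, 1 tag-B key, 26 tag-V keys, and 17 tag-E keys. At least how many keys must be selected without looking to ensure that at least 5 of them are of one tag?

The 11 tags are the holes; the keys drawn are the pigeons.
To avoid 5 of any one tag, the worst case takes at most 4 of each tag, or every key of a tag that has fewer than 4.
That gives 1 + 3 + 4 + 4 + 3 + 1 + 1 + 1 + 1 + 4 + 4 = 27 keys with no tag reaching 5.
The next key forces some tag to 5, so 27 + 1 = 28.

28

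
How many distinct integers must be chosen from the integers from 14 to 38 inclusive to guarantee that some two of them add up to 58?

17

Two chosen integers sum to 58 exactly when both halves of some pair {x, 58−x} with 20 ≤ x ≤ 58−x ≤ 38 are chosen — 9 such pairs.
The remaining 7 elements (those with no distinct partner in range) can never complete a 58-sum, so the worst case takes all of them and one from each pair: 7 + 9 = 16.
Pigeonhole: the 17th integer has to be the second member of some pair, so 16 + 1 = 17.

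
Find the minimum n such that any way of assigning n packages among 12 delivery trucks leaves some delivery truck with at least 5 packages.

With 48 packages one could put exactly 4 in each of the 12 delivery trucks, and no delivery truck would reach 5.
By the pigeonhole principle, one more package must land in a delivery truck that already has 4, giving it 5.
So 12 × 4 + 1 = 49 packages are required.

49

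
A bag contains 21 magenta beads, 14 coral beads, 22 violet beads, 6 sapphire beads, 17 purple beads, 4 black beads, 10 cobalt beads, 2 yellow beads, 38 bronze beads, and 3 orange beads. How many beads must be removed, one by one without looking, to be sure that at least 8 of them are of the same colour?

An adversary could hand out at most 7 beads per colour (4 colours run out sooner): 7 + 7 + 7 + 6 + 7 + 4 + 7 + 2 + 7 + 3 = 57 beads and still no colour has 8.
One more bead lands in a colour already at 7, so 58 draws are enough and 57 are not.

58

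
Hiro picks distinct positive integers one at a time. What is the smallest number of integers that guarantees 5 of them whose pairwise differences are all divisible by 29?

117

Integers whose pairwise differences are multiples of 29 are exactly those sharing a remainder mod 29. Pigeonhole: the 29 residue classes mod 29 are the pigeonholes.
With 116 integers one could put 4 in each residue class and have no class reach 5.
The 117th integer pushes some class to 5, so 29·4 + 1 = 117.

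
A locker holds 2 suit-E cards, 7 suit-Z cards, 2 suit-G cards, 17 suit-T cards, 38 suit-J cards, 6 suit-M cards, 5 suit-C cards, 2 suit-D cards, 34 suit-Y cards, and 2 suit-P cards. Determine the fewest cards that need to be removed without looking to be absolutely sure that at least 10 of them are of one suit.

The 10 suits are the holes; the cards drawn are the pigeons.
To avoid 10 of any one suit, the worst case takes at most 9 of each suit, or every card of a suit that has fewer than 9.
That gives 2 + 7 + 2 + 9 + 9 + 6 + 5 + 2 + 9 + 2 = 53 cards with no suit reaching 10.
The next card forces some suit to 10, so 53 + 1 = 54.

54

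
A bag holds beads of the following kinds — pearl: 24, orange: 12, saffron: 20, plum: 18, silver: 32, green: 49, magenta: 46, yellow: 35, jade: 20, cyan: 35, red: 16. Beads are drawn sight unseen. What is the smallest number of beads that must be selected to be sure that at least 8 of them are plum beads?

297

In the worst case for collecting plum beads, every non-plum bead comes out first.
There are 24 + 12 + 20 + 32 + 49 + 46 + 35 + 20 + 35 + 16 = 289 non-plum beads altogether.
After those, each further bead must be plum, so 289 + 8 = 297 draws guarantee 8 plum beads.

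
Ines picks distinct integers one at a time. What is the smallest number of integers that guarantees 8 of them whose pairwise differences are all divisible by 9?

Integers whose pairwise differences are multiples of 9 are exactly those sharing a remainder mod 9. The 9 residue classes mod 9 are the pigeonholes.
With 63 integers one could put 7 in each residue class and have no class reach 8.
The 64th integer pushes some class to 8, so 9·7 + 1 = 64.

64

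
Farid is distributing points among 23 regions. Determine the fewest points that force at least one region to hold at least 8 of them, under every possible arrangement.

With 161 points one could put exactly 7 in each of the 23 regions, and no region would reach 8.
By pigeonhole, one more point must land in a region that already has 7, giving it 8.
So 23 × 7 + 1 = 162 points are required.

162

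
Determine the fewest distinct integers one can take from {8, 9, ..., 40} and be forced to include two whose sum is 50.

19

Two chosen integers sum to 50 exactly when both halves of some pair {x, 50−x} with 10 ≤ x ≤ 50−x ≤ 40 are chosen — 15 such pairs.
The remaining 3 elements (those with no distinct partner in range) can never complete a 50-sum, so the worst case takes all of them and one from each pair: 3 + 15 = 18.
Pigeonhole: the 19th integer has to be the second member of some pair, so 18 + 1 = 19.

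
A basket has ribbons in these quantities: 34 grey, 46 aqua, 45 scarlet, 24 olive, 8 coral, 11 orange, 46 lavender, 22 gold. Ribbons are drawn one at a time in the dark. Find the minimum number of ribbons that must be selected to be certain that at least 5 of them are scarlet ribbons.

In the worst case for collecting scarlet ribbons, every non-scarlet ribbon comes out first.
There are 34 + 46 + 24 + 8 + 11 + 46 + 22 = 191 non-scarlet ribbons altogether.
After those, each further ribbon must be scarlet, so 191 + 5 = 196 draws guarantee 5 scarlet ribbons.

196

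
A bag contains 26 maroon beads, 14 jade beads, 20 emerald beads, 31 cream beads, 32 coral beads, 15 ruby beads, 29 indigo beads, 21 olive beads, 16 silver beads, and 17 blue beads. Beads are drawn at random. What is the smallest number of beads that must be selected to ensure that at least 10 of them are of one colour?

By the pigeonhole principle, put each drawn bead into a box by colour. The largest draw with every box below 10 takes min(count, 9) from each colour.
Σ min(cᵢ, 9) = 9 + 9 + 9 + 9 + 9 + 9 + 9 + 9 + 9 + 9 = 90.
Draw number 90 + 1 = 91 must push one box to 10.

91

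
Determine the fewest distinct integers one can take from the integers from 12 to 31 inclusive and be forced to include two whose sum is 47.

13

Two chosen integers sum to 47 exactly when both halves of some pair {x, 47−x} with 16 ≤ x ≤ 47−x ≤ 31 are chosen — 8 such pairs.
The remaining 4 elements (those with no distinct partner in range) can never complete a 47-sum, so the worst case takes all of them and one from each pair: 4 + 8 = 12.
Pigeonhole: the 13th integer has to be the second member of some pair, so 12 + 1 = 13.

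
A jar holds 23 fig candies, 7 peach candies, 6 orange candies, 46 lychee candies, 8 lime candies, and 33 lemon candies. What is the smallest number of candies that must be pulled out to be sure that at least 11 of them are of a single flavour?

The 6 flavours are the holes; the candies drawn are the pigeons.
To avoid 11 of any one flavour, the worst case takes at most 10 of each flavour, or every candy of a flavour that has fewer than 10.
That gives 10 + 7 + 6 + 10 + 8 + 10 = 51 candies with no flavour reaching 11.
The next candy forces some flavour to 11, so 51 + 1 = 52.

52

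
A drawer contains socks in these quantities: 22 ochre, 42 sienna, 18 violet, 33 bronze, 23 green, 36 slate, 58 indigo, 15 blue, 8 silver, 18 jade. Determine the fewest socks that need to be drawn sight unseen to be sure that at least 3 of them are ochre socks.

254

In the worst case for collecting ochre socks, every non-ochre sock comes out first.
There are 42 + 18 + 33 + 23 + 36 + 58 + 15 + 8 + 18 = 251 non-ochre socks altogether.
After those, each further sock must be ochre, so 251 + 3 = 254 draws guarantee 3 ochre socks.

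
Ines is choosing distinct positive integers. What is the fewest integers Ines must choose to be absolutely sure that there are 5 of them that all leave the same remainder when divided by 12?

Pigeonhole: the 12 residue classes mod 12 are the pigeonholes.
With 48 integers one could put 4 in each residue class and have no class reach 5.
The 49th integer pushes some class to 5, so 12·4 + 1 = 49.

49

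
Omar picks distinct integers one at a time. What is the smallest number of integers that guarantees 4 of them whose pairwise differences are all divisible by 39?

118

Integers whose pairwise differences are multiples of 39 are exactly those sharing a remainder mod 39. The 39 residue classes mod 39 are the pigeonholes.
With 117 integers one could put 3 in each residue class and have no class reach 4.
The 118th integer pushes some class to 4, so 39·3 + 1 = 118.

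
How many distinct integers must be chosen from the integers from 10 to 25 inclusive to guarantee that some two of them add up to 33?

10

Group the elements by complementary pair {x, 33−x}: {10,23}, {11,22}, {12,21}, …, giving 7 two-element pairs and 2 integers whose partner 33−x falls outside [10,25].
By pigeonhole, treating each of those 9 groups as a pigeonhole, one can pick one integer per group — 9 integers — with no two summing to 33.
The 10th integer lands in an occupied pair, forcing a sum of 33.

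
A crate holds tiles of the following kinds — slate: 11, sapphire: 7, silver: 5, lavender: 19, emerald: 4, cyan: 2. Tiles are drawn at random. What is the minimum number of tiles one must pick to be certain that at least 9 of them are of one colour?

35

An adversary could hand out at most 8 tiles per colour (4 colours run out sooner): 8 + 7 + 5 + 8 + 4 + 2 = 34 tiles and still no colour has 9.
One more tile lands in a colour already at 8, so 35 draws are enough and 34 are not.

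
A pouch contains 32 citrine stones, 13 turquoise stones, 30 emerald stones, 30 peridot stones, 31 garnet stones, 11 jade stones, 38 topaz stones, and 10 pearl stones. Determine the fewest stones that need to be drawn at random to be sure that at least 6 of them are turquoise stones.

In the worst case for collecting turquoise stones, every non-turquoise stone comes out first.
There are 32 + 30 + 30 + 31 + 11 + 38 + 10 = 182 non-turquoise stones altogether.
After those, each further stone must be turquoise, so 182 + 6 = 188 draws guarantee 6 turquoise stones.

188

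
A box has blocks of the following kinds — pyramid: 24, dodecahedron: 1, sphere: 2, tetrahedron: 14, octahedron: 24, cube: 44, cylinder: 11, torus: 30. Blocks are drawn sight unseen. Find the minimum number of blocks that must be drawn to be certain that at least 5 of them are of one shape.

28

By the pigeonhole principle, put each drawn block into a box by shape. The largest draw with every box below 5 takes min(count, 4) from each shape; shapes with fewer than 4 contribute all they have.
Σ min(cᵢ, 4) = 4 + 1 + 2 + 4 + 4 + 4 + 4 + 4 = 27.
Draw number 27 + 1 = 28 must push one box to 5.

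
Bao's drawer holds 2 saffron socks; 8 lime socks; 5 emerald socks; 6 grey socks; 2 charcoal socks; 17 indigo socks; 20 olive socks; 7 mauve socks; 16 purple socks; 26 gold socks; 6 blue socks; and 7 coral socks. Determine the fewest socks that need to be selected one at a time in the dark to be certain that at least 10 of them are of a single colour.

80

An adversary could hand out at most 9 socks per colour (8 colours run out sooner): 2 + 8 + 5 + 6 + 2 + 9 + 9 + 7 + 9 + 9 + 6 + 7 = 79 socks and still no colour has 10.
Pigeonhole: one more sock lands in a colour already at 9, so 80 draws are enough and 79 are not.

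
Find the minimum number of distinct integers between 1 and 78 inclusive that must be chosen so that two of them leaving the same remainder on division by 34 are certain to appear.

35

By the pigeonhole principle, the 34 residue classes mod 34 are the pigeonholes.
With 34 integers one could put 1 in each residue class and have no class reach 2.
The 35th integer pushes some class to 2, so 34·1 + 1 = 35.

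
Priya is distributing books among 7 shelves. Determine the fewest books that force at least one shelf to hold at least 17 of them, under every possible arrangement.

With 112 books one could put exactly 16 in each of the 7 shelves, and no shelf would reach 17.
Pigeonhole: one more book must land in a shelf that already has 16, giving it 17.
So 7 × 16 + 1 = 113 books are required.

113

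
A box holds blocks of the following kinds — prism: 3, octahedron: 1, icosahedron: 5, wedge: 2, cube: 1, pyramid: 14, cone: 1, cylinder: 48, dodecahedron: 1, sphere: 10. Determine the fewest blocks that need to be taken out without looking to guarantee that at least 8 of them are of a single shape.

36

By pigeonhole, the 10 shapes are the holes; the blocks drawn are the pigeons.
To avoid 8 of any one shape, the worst case takes at most 7 of each shape, or every block of a shape that has fewer than 7.
That gives 3 + 1 + 5 + 2 + 1 + 7 + 1 + 7 + 1 + 7 = 35 blocks with no shape reaching 8.
The next block forces some shape to 8, so 35 + 1 = 36.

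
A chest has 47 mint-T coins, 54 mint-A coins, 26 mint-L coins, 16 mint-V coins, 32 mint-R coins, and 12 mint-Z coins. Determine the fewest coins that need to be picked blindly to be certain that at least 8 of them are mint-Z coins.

183

In the worst case for collecting mint-Z coins, every non-mint-Z coin comes out first.
There are 47 + 54 + 26 + 16 + 32 = 175 non-mint-Z coins altogether.
After those, each further coin must be mint-Z, so 175 + 8 = 183 draws guarantee 8 mint-Z coins.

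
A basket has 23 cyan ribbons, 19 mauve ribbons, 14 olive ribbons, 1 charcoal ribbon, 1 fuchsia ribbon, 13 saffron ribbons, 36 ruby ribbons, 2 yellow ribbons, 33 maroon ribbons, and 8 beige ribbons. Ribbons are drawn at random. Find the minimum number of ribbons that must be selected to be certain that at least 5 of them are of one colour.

An adversary could hand out at most 4 ribbons per colour (charcoal, fuchsia, yellow run out sooner): 4 + 4 + 4 + 1 + 1 + 4 + 4 + 2 + 4 + 4 = 32 ribbons and still no colour has 5.
One more ribbon lands in a colour already at 4, so 33 draws are enough and 32 are not.

33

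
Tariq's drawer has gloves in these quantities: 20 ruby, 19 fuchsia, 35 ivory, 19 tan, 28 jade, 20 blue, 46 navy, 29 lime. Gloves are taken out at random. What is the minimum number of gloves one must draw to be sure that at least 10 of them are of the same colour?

73

By pigeonhole, the 8 colours are the holes; the gloves drawn are the pigeons.
To avoid 10 of any one colour, the worst case takes at most 9 of each colour.
That gives 9 + 9 + 9 + 9 + 9 + 9 + 9 + 9 = 72 gloves with no colour reaching 10.
The next glove forces some colour to 10, so 72 + 1 = 73.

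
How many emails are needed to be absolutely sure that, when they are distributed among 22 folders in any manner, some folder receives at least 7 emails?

With 132 emails one could put exactly 6 in each of the 22 folders, and no folder would reach 7.
By pigeonhole, one more email must land in a folder that already has 6, giving it 7.
So 22 × 6 + 1 = 133 emails are required.

133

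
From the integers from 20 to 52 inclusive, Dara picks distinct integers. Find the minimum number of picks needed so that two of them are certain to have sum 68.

20

Group the elements by complementary pair {x, 68−x}: {20,48}, {21,47}, {22,46}, …, giving 14 two-element pairs; the single value 34 (it cannot pair with itself since the integers are distinct); and 4 integers whose partner 68−x falls outside [20,52].
By the pigeonhole principle, treating each of those 19 groups as a pigeonhole, one can pick one integer per group — 19 integers — with no two summing to 68.
The 20th integer lands in an occupied pair, forcing a sum of 68.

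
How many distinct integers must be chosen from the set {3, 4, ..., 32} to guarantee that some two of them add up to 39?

Group the elements by complementary pair {x, 39−x}: {7,32}, {8,31}, {9,30}, …, giving 13 two-element pairs and 4 integers whose partner 39−x falls outside [3,32].
By the pigeonhole principle, treating each of those 17 groups as a pigeonhole, one can pick one integer per group — 17 integers — with no two summing to 39.
The 18th integer lands in an occupied pair, forcing a sum of 39.

18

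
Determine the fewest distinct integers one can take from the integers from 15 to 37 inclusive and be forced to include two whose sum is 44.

17

Two chosen integers sum to 44 exactly when both halves of some pair {x, 44−x} with 15 ≤ x ≤ 44−x ≤ 29 are chosen — 7 such pairs.
The remaining 9 elements (those with no distinct partner in range) can never complete a 44-sum, so the worst case takes all of them and one from each pair: 9 + 7 = 16.
The 17th integer has to be the second member of some pair, so 16 + 1 = 17.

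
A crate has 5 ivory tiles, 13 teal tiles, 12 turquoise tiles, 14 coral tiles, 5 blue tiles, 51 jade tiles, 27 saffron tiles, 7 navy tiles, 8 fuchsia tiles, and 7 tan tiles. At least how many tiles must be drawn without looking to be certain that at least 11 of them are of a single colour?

The 10 colours are the holes; the tiles drawn are the pigeons.
To avoid 11 of any one colour, the worst case takes at most 10 of each colour, or every tile of a colour that has fewer than 10.
That gives 5 + 10 + 10 + 10 + 5 + 10 + 10 + 7 + 8 + 7 = 82 tiles with no colour reaching 11.
The next tile forces some colour to 11, so 82 + 1 = 83.

83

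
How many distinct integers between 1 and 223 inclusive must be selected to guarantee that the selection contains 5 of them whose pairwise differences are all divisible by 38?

153

Integers whose pairwise differences are multiples of 38 are exactly those sharing a remainder mod 38. By pigeonhole, the 38 residue classes mod 38 are the pigeonholes.
With 152 integers one could put 4 in each residue class and have no class reach 5.
The 153rd integer pushes some class to 5, so 38·4 + 1 = 153.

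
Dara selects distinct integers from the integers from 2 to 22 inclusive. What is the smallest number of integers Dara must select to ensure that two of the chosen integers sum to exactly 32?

A set avoiding the sum 32 can contain at most one of each pair {x, 32−x}, plus the 9 elements whose complement lies outside the range or equal to its own complement.
The integers 2, …, 16 (15 of them) are such a set: any two sum to at least 2+3 = 5 and at most 15+16 = 31 < 32.
By the pigeonhole principle, any 16th integer completes one of the 6 pairs, so 16 choices force a sum of 32.

16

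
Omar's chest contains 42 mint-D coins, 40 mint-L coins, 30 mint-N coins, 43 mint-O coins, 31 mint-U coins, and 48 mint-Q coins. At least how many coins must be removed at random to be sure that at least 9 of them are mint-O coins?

200

In the worst case for collecting mint-O coins, every non-mint-O coin comes out first.
There are 42 + 40 + 30 + 31 + 48 = 191 non-mint-O coins altogether.
After those, each further coin must be mint-O, so 191 + 9 = 200 draws guarantee 9 mint-O coins.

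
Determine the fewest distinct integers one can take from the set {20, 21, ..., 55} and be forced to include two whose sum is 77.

20

Two chosen integers sum to 77 exactly when both halves of some pair {x, 77−x} with 22 ≤ x ≤ 77−x ≤ 55 are chosen — 17 such pairs.
The remaining 2 elements (those with no distinct partner in range) can never complete a 77-sum, so the worst case takes all of them and one from each pair: 2 + 17 = 19.
The 20th integer has to be the second member of some pair, so 19 + 1 = 20.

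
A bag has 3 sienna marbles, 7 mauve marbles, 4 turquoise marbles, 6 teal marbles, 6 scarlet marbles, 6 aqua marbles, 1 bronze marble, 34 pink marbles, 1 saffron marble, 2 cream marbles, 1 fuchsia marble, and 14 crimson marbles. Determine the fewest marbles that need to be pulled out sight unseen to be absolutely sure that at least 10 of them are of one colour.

Pigeonhole: the 12 colours are the holes; the marbles drawn are the pigeons.
To avoid 10 of any one colour, the worst case takes at most 9 of each colour, or every marble of a colour that has fewer than 9.
That gives 3 + 7 + 4 + 6 + 6 + 6 + 1 + 9 + 1 + 2 + 1 + 9 = 55 marbles with no colour reaching 10.
The next marble forces some colour to 10, so 55 + 1 = 56.

56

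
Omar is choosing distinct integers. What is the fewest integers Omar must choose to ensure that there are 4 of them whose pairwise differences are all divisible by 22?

Integers whose pairwise differences are multiples of 22 are exactly those sharing a remainder mod 22. By pigeonhole, the 22 residue classes mod 22 are the pigeonholes.
With 66 integers one could put 3 in each residue class and have no class reach 4.
The 67th integer pushes some class to 4, so 22·3 + 1 = 67.

67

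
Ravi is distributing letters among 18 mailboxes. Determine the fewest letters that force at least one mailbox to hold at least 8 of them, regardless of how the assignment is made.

127

With 126 letters one could put exactly 7 in each of the 18 mailboxes, and no mailbox would reach 8.
One more letter must land in a mailbox that already has 7, giving it 8.
So 18 × 7 + 1 = 127 letters are required.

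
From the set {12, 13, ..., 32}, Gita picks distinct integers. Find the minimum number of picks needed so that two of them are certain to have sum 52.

16

Group the elements by complementary pair {x, 52−x}: {20,32}, {21,31}, {22,30}, …, giving 6 two-element pairs; the single value 26 (it cannot pair with itself since the integers are distinct); and 8 integers whose partner 52−x falls outside [12,32].
By pigeonhole, treating each of those 15 groups as a pigeonhole, one can pick one integer per group — 15 integers — with no two summing to 52.
The 16th integer lands in an occupied pair, forcing a sum of 52.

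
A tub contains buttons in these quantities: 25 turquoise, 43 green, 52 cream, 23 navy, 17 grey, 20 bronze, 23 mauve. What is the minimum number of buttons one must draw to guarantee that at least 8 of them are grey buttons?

In the worst case for collecting grey buttons, every non-grey button comes out first.
There are 25 + 43 + 52 + 23 + 20 + 23 = 186 non-grey buttons altogether.
After those, each further button must be grey, so 186 + 8 = 194 draws guarantee 8 grey buttons.

194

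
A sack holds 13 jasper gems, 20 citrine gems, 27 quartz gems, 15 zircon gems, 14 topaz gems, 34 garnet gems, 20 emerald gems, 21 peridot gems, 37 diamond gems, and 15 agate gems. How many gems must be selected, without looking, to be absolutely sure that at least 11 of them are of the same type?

101

An adversary could hand out at most 10 gems per type: 10 + 10 + 10 + 10 + 10 + 10 + 10 + 10 + 10 + 10 = 100 gems and still no type has 11.
By pigeonhole, one more gem lands in a type already at 10, so 101 draws are enough and 100 are not.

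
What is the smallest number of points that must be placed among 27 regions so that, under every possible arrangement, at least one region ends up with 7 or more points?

163

With 162 points one could put exactly 6 in each of the 27 regions, and no region would reach 7.
One more point must land in a region that already has 6, giving it 7.
So 27 × 6 + 1 = 163 points are required.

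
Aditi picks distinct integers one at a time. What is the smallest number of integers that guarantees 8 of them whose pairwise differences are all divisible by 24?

Integers whose pairwise differences are multiples of 24 are exactly those sharing a remainder mod 24. By the pigeonhole principle, the 24 residue classes mod 24 are the pigeonholes.
With 168 integers one could put 7 in each residue class and have no class reach 8.
The 169th integer pushes some class to 8, so 24·7 + 1 = 169.

169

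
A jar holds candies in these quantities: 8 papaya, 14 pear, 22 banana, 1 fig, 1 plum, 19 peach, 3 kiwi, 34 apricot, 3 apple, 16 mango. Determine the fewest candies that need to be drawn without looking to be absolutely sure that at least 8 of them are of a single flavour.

51

By pigeonhole, the 10 flavours are the holes; the candies drawn are the pigeons.
To avoid 8 of any one flavour, the worst case takes at most 7 of each flavour, or every candy of a flavour that has fewer than 7.
That gives 7 + 7 + 7 + 1 + 1 + 7 + 3 + 7 + 3 + 7 = 50 candies with no flavour reaching 8.
The next candy forces some flavour to 8, so 50 + 1 = 51.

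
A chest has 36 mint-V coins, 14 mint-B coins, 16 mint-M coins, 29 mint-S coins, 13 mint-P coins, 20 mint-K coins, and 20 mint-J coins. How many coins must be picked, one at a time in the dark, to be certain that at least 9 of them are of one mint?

57

By pigeonhole, put each drawn coin into a box by mint. The largest draw with every box below 9 takes min(count, 8) from each mint.
Σ min(cᵢ, 8) = 8 + 8 + 8 + 8 + 8 + 8 + 8 = 56.
Draw number 56 + 1 = 57 must push one box to 9.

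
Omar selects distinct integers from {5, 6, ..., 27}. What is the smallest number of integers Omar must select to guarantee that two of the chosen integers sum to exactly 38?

16

Group the elements by complementary pair {x, 38−x}: {11,27}, {12,26}, {13,25}, …, giving 8 two-element pairs, the single value 19 (it cannot pair with itself since the integers are distinct), and 6 integers whose partner 38−x falls outside [5,27].
By the pigeonhole principle, treating each of those 15 groups as a pigeonhole, one can pick one integer per group — 15 integers — with no two summing to 38.
The 16th integer lands in an occupied pair, forcing a sum of 38.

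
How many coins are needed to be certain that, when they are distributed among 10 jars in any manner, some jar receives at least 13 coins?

With 120 coins one could put exactly 12 in each of the 10 jars, and no jar would reach 13.
One more coin must land in a jar that already has 12, giving it 13.
So 10 × 12 + 1 = 121 coins are required.

121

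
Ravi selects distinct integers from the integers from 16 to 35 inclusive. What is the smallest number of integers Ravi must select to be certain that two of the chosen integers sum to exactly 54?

13

Group the elements by complementary pair {x, 54−x}: {19,35}, {20,34}, {21,33}, …, giving 8 two-element pairs, the single value 27 (it cannot pair with itself since the integers are distinct), and 3 integers whose partner 54−x falls outside [16,35].
Treating each of those 12 groups as a pigeonhole, one can pick one integer per group — 12 integers — with no two summing to 54.
The 13th integer lands in an occupied pair, forcing a sum of 54.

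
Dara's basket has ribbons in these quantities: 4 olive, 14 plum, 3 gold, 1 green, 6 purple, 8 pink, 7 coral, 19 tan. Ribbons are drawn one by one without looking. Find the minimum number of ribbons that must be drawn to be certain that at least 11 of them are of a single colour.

The 8 colours are the holes; the ribbons drawn are the pigeons.
To avoid 11 of any one colour, the worst case takes at most 10 of each colour, or every ribbon of a colour that has fewer than 10.
That gives 4 + 10 + 3 + 1 + 6 + 8 + 7 + 10 = 49 ribbons with no colour reaching 11.
The next ribbon forces some colour to 11, so 49 + 1 = 50.

50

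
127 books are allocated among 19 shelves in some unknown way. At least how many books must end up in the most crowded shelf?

7

Pigeonhole: the 19 shelves are the holes and the 127 books are the pigeons.
If every shelf held at most 6 books, the total would be at most 19 × 6 = 114, which is less than 127.
So some shelf holds at least ⌈127/19⌉ = 7 books.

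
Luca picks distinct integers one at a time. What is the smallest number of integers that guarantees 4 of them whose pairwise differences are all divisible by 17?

52

Integers whose pairwise differences are multiples of 17 are exactly those sharing a remainder mod 17. By the pigeonhole principle, the 17 residue classes mod 17 are the pigeonholes.
With 51 integers one could put 3 in each residue class and have no class reach 4.
The 52nd integer pushes some class to 4, so 17·3 + 1 = 52.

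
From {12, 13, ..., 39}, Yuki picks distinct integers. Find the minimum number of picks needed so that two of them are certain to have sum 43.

19

Two chosen integers sum to 43 exactly when both halves of some pair {x, 43−x} with 12 ≤ x ≤ 43−x ≤ 31 are chosen — 10 such pairs.
The remaining 8 elements (those with no distinct partner in range) can never complete a 43-sum, so the worst case takes all of them and one from each pair: 8 + 10 = 18.
The 19th integer has to be the second member of some pair, so 18 + 1 = 19.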